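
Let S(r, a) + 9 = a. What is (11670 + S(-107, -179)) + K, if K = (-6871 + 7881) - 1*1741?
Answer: 10751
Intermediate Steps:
S(r, a) = -9 + a
K = -731 (K = 1010 - 1741 = -731)
(11670 + S(-107, -179)) + K = (11670 + (-9 - 179)) - 731 = (11670 - 188) - 731 = 11482 - 731 = 10751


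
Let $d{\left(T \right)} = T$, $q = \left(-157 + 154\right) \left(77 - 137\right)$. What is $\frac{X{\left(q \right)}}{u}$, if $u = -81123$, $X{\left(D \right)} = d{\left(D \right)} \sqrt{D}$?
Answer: $- \frac{360 \sqrt{5}}{27041} \approx -0.029769$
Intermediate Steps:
$q = 180$ ($q = \left(-3\right) \left(-60\right) = 180$)
$X{\left(D \right)} = D^{\frac{3}{2}}$ ($X{\left(D \right)} = D \sqrt{D} = D^{\frac{3}{2}}$)
$\frac{X{\left(q \right)}}{u} = \frac{180^{\frac{3}{2}}}{-81123} = 1080 \sqrt{5} \left(- \frac{1}{81123}\right) = - \frac{360 \sqrt{5}}{27041}$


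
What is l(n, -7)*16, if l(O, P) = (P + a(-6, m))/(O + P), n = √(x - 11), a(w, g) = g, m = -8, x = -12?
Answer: 70/3 + 10*I*√23/3 ≈ 23.333 + 15.986*I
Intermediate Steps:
n = I*√23 (n = √(-12 - 11) = √(-23) = I*√23 ≈ 4.7958*I)
l(O, P) = (-8 + P)/(O + P) (l(O, P) = (P - 8)/(O + P) = (-8 + P)/(O + P))
l(n, -7)*16 = ((-8 - 7)/(I*√23 - 7))*16 = (-15/(-7 + I*√23))*16 = -15/(-7 + I*√23)*16 = -240/(-7 + I*√23)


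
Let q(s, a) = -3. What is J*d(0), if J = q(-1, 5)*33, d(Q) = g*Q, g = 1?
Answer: 0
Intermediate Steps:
d(Q) = Q (d(Q) = 1*Q = Q)
J = -99 (J = -3*33 = -99)
J*d(0) = -99*0 = 0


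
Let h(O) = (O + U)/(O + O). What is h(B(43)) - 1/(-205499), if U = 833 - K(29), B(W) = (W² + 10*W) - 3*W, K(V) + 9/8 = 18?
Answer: 4876320171/7069165600 ≈ 0.68980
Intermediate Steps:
K(V) = 135/8 (K(V) = -9/8 + 18 = 135/8)
B(W) = W² + 7*W
U = 6529/8 (U = 833 - 1*135/8 = 833 - 135/8 = 6529/8 ≈ 816.13)
h(O) = (6529/8 + O)/(2*O) (h(O) = (O + 6529/8)/(O + O) = (6529/8 + O)/((2*O)) = (6529/8 + O)*(1/(2*O)) = (6529/8 + O)/(2*O))
h(B(43)) - 1/(-205499) = (6529 + 8*(43*(7 + 43)))/(16*((43*(7 + 43)))) - 1/(-205499) = (6529 + 8*(43*50))/(16*((43*50))) - 1*(-1/205499) = (1/16)*(6529 + 8*2150)/2150 + 1/205499 = (1/16)*(1/2150)*(6529 + 17200) + 1/205499 = (1/16)*(1/2150)*23729 + 1/205499 = 23729/34400 + 1/205499 = 4876320171/7069165600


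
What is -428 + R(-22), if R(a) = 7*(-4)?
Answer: -456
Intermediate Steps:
R(a) = -28
-428 + R(-22) = -428 - 28 = -456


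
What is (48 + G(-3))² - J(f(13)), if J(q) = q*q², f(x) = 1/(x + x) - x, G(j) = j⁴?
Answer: 330754969/17576 ≈ 18819.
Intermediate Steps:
f(x) = 1/(2*x) - x
J(q) = q³
(48 + G(-3))² - J(f(13)) = (48 + (-3)⁴)² - ((½)/13 - 1*13)³ = (48 + 81)² - ((½)*(1/13) - 13)³ = 129² - (1/26 - 13)³ = 16641 - (-337/26)³ = 16641 - 1*(-38272753/17576) = 16641 + 38272753/17576 = 330754969/17576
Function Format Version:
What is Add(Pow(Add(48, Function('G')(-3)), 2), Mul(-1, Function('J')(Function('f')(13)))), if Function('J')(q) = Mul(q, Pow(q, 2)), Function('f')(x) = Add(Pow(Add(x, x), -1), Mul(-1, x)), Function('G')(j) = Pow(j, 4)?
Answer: Rational(330754969, 17576) ≈ 18819.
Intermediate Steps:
Function('f')(x) = Add(Mul(Rational(1, 2), Pow(x, -1)), Mul(-1, x)) (Function('f')(x) = Add(Pow(Mul(2, x), -1), Mul(-1, x)) = Add(Mul(Rational(1, 2), Pow(x, -1)), Mul(-1, x)))
Function('J')(q) = Pow(q, 3)
Add(Pow(Add(48, Function('G')(-3)), 2), Mul(-1, Function('J')(Function('f')(13)))) = Add(Pow(Add(48, Pow(-3, 4)), 2), Mul(-1, Pow(Add(Mul(Rational(1, 2), Pow(13, -1)), Mul(-1, 13)), 3))) = Add(Pow(Add(48, 81), 2), Mul(-1, Pow(Add(Mul(Rational(1, 2), Rational(1, 13)), -13), 3))) = Add(Pow(129, 2), Mul(-1, Pow(Add(Rational(1, 26), -13), 3))) = Add(16641, Mul(-1, Pow(Rational(-337, 26), 3))) = Add(16641, Mul(-1, Rational(-38272753, 17576))) = Add(16641, Rational(38272753, 17576)) = Rational(330754969, 17576)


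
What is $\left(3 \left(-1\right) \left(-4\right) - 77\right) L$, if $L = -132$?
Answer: $8580$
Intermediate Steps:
$\left(3 \left(-1\right) \left(-4\right) - 77\right) L = \left(3 \left(-1\right) \left(-4\right) - 77\right) \left(-132\right) = \left(\left(-3\right) \left(-4\right) - 77\right) \left(-132\right) = \left(12 - 77\right) \left(-132\right) = \left(-65\right) \left(-132\right) = 8580$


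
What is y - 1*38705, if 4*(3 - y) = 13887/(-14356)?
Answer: -2222409761/57424 ≈ -38702.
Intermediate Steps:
y = 186159/57424 (y = 3 - 13887/(4*(-14356)) = 3 - 13887*(-1)/(4*14356) = 3 - ¼*(-13887/14356) = 3 + 13887/57424 = 186159/57424 ≈ 3.2418)
y - 1*38705 = 186159/57424 - 1*38705 = 186159/57424 - 38705 = -2222409761/57424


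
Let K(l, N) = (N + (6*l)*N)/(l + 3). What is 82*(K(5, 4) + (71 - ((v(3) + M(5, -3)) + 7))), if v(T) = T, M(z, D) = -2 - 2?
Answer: 6601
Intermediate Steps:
M(z, D) = -4
K(l, N) = (N + 6*N*l)/(3 + l)
82*(K(5, 4) + (71 - ((v(3) + M(5, -3)) + 7))) = 82*(4*(1 + 6*5)/(3 + 5) + (71 - ((3 - 4) + 7))) = 82*(4*(1 + 30)/8 + (71 - (-1 + 7))) = 82*(4*(1/8)*31 + (71 - 1*6)) = 82*(31/2 + (71 - 6)) = 82*(31/2 + 65) = 82*(161/2) = 6601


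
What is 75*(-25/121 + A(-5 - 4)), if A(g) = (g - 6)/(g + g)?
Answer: 11375/242 ≈ 47.004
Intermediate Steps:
A(g) = (-6 + g)/(2*g) (A(g) = (-6 + g)/((2*g)) = (-6 + g)*(1/(2*g)) = (-6 + g)/(2*g))
75*(-25/121 + A(-5 - 4)) = 75*(-25/121 + (-6 + (-5 - 4))/(2*(-5 - 4))) = 75*(-25*1/121 + (½)*(-6 - 9)/(-9)) = 75*(-25/121 + (½)*(-⅑)*(-15)) = 75*(-25/121 + ⅚) = 75*(455/726) = 11375/242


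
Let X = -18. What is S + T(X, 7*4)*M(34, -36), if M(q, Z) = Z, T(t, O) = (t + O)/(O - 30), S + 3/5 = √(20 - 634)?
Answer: 897/5 + I*√614 ≈ 179.4 + 24.779*I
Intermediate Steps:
S = -⅗ + I*√614 (S = -⅗ + √(20 - 634) = -⅗ + √(-614) = -⅗ + I*√614 ≈ -0.6 + 24.779*I)
T(t, O) = (O + t)/(-30 + O)
S + T(X, 7*4)*M(34, -36) = (-⅗ + I*√614) + ((7*4 - 18)/(-30 + 7*4))*(-36) = (-⅗ + I*√614) + ((28 - 18)/(-30 + 28))*(-36) = (-⅗ + I*√614) + (10/(-2))*(-36) = (-⅗ + I*√614) - ½*10*(-36) = (-⅗ + I*√614) - 5*(-36) = (-⅗ + I*√614) + 180 = 897/5 + I*√614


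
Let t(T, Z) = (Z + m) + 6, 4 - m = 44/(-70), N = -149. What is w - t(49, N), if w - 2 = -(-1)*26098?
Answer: 918343/35 ≈ 26238.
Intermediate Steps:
m = 162/35 (m = 4 - 44/(-70) = 4 - 44*(-1)/70 = 4 - 1*(-22/35) = 4 + 22/35 = 162/35 ≈ 4.6286)
t(T, Z) = 372/35 + Z (t(T, Z) = (Z + 162/35) + 6 = (162/35 + Z) + 6 = 372/35 + Z)
w = 26100 (w = 2 - (-1)*26098 = 2 - 1*(-26098) = 2 + 26098 = 26100)
w - t(49, N) = 26100 - (372/35 - 149) = 26100 - 1*(-4843/35) = 26100 + 4843/35 = 918343/35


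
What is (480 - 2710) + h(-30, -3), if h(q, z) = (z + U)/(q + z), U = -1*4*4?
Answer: -73571/33 ≈ -2229.4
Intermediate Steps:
U = -16 (U = -4*4 = -16)
h(q, z) = (-16 + z)/(q + z) (h(q, z) = (z - 16)/(q + z) = (-16 + z)/(q + z))
(480 - 2710) + h(-30, -3) = (480 - 2710) + (-16 - 3)/(-30 - 3) = -2230 - 19/(-33) = -2230 - 1/33*(-19) = -2230 + 19/33 = -73571/33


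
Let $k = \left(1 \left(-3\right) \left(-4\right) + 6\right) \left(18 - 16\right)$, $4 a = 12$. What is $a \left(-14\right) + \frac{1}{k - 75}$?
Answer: $- \frac{1639}{39} \approx -42.026$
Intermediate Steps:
$a = 3$ ($a = \frac{1}{4} \cdot 12 = 3$)
$k = 36$ ($k = \left(\left(-3\right) \left(-4\right) + 6\right) 2 = \left(12 + 6\right) 2 = 18 \cdot 2 = 36$)
$a \left(-14\right) + \frac{1}{k - 75} = 3 \left(-14\right) + \frac{1}{36 - 75} = -42 + \frac{1}{-39} = -42 - \frac{1}{39} = - \frac{1639}{39}$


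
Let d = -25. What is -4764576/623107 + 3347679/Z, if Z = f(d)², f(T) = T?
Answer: 2082984358653/389441875 ≈ 5348.6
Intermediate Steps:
Z = 625 (Z = (-25)² = 625)
-4764576/623107 + 3347679/Z = -4764576/623107 + 3347679/625 = 2082984358653/389441875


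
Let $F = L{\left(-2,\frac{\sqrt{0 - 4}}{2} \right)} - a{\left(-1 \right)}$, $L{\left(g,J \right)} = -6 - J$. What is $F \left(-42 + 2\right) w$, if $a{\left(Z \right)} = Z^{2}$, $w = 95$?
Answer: $26600 + 3800 i \approx 26600.0 + 3800.0 i$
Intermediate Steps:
$F = -7 - i$ ($F = \left(-6 - \frac{\sqrt{0 - 4}}{2}\right) - \left(-1\right)^{2} = \left(-6 - \sqrt{-4} \cdot \frac{1}{2}\right) - 1 = \left(-6 - 2 i \frac{1}{2}\right) - 1 = \left(-6 - i\right) - 1 = -7 - i \approx -7.0 - 1.0 i$)
$F \left(-42 + 2\right) w = \left(-7 - i\right) \left(-42 + 2\right) 95 = \left(-7 - i\right) \left(-40\right) 95 = \left(280 + 40 i\right) 95 = 26600 + 3800 i$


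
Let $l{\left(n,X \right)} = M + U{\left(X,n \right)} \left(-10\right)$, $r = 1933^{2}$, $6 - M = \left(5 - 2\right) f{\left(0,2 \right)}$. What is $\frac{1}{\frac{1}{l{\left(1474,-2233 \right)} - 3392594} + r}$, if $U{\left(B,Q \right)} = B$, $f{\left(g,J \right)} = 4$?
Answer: $\frac{3370270}{12592976782029} \approx 2.6763 \cdot 10^{-7}$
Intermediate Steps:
$M = -6$ ($M = 6 - \left(5 - 2\right) 4 = 6 - 3 \cdot 4 = 6 - 12 = -6$)
$r = 3736489$
$l{\left(n,X \right)} = -6 - 10 X$ ($l{\left(n,X \right)} = -6 + X \left(-10\right) = -6 - 10 X$)
$\frac{1}{\frac{1}{l{\left(1474,-2233 \right)} - 3392594} + r} = \frac{1}{\frac{1}{\left(-6 - -22330\right) - 3392594} + 3736489} = \frac{1}{\frac{1}{\left(-6 + 22330\right) - 3392594} + 3736489} = \frac{1}{\frac{1}{22324 - 3392594} + 3736489} = \frac{1}{\frac{1}{-3370270} + 3736489} = \frac{1}{- \frac{1}{3370270} + 3736489} = \frac{1}{\frac{12592976782029}{3370270}} = \frac{3370270}{12592976782029}$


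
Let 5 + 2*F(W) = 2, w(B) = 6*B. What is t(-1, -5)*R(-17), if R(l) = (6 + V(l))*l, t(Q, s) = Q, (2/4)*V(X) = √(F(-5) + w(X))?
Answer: 102 + 51*I*√46 ≈ 102.0 + 345.9*I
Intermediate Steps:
F(W) = -3/2 (F(W) = -5/2 + (½)*2 = -5/2 + 1 = -3/2)
V(X) = 2*√(-3/2 + 6*X)
R(l) = l*(6 + √(-6 + 24*l)) (R(l) = (6 + √(-6 + 24*l))*l = l*(6 + √(-6 + 24*l)))
t(-1, -5)*R(-17) = -(-17)*(6 + √(-6 + 24*(-17))) = -(-17)*(6 + √(-6 - 408)) = -(-17)*(6 + √(-414)) = -(-17)*(6 + 3*I*√46) = -(-102 - 51*I*√46) = 102 + 51*I*√46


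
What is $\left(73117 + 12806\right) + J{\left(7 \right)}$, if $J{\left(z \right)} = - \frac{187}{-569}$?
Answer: $\frac{48890374}{569} \approx 85923.0$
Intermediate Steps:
$J{\left(z \right)} = \frac{187}{569}$ ($J{\left(z \right)} = \left(-187\right) \left(- \frac{1}{569}\right) = \frac{187}{569}$)
$\left(73117 + 12806\right) + J{\left(7 \right)} = \left(73117 + 12806\right) + \frac{187}{569} = 85923 + \frac{187}{569} = \frac{48890374}{569}$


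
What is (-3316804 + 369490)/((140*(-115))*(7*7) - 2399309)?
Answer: 2947314/3188209 ≈ 0.92444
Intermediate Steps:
(-3316804 + 369490)/((140*(-115))*(7*7) - 2399309) = -2947314/(-16100*49 - 2399309) = -2947314/(-788900 - 2399309) = -2947314/(-3188209) = -2947314*(-1/3188209) = 2947314/3188209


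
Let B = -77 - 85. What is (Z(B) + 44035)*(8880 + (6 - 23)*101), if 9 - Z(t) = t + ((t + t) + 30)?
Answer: 318753500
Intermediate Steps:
B = -162
Z(t) = -21 - 3*t (Z(t) = 9 - (t + ((t + t) + 30)) = 9 - (t + (2*t + 30)) = 9 - (t + (30 + 2*t)) = 9 - (30 + 3*t) = 9 + (-30 - 3*t) = -21 - 3*t)
(Z(B) + 44035)*(8880 + (6 - 23)*101) = ((-21 - 3*(-162)) + 44035)*(8880 + (6 - 23)*101) = ((-21 + 486) + 44035)*(8880 - 17*101) = (465 + 44035)*(8880 - 1717) = 44500*7163 = 318753500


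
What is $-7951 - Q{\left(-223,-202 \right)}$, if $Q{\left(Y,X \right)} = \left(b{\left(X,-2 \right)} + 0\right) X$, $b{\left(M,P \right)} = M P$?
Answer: $73657$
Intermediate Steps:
$Q{\left(Y,X \right)} = - 2 X^{2}$ ($Q{\left(Y,X \right)} = \left(X \left(-2\right) + 0\right) X = \left(- 2 X + 0\right) X = - 2 X X = - 2 X^{2}$)
$-7951 - Q{\left(-223,-202 \right)} = -7951 - - 2 \left(-202\right)^{2} = -7951 - \left(-2\right) 40804 = -7951 - -81608 = -7951 + 81608 = 73657$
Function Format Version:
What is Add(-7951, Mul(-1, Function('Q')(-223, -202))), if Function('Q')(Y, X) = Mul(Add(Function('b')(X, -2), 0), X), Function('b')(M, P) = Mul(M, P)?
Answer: 73657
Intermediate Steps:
Function('Q')(Y, X) = Mul(-2, Pow(X, 2)) (Function('Q')(Y, X) = Mul(Add(Mul(X, -2), 0), X) = Mul(Add(Mul(-2, X), 0), X) = Mul(Mul(-2, X), X) = Mul(-2, Pow(X, 2)))
Add(-7951, Mul(-1, Function('Q')(-223, -202))) = Add(-7951, Mul(-1, Mul(-2, Pow(-202, 2)))) = Add(-7951, Mul(-1, Mul(-2, 40804))) = Add(-7951, Mul(-1, -81608)) = Add(-7951, 81608) = 73657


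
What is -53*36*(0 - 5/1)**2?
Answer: -47700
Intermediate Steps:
-53*36*(0 - 5/1)**2 = -53*36*(0 - 5*1)**2 = -53*36*(0 - 5)**2 = -53*(6*(-5))**2 = -53*(-30)**2 = -53*900 = -47700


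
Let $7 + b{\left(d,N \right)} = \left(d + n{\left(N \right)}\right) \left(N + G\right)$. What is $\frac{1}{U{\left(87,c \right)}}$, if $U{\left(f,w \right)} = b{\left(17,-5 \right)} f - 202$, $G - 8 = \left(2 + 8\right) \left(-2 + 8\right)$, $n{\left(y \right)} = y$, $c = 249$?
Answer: $\frac{1}{64961} \approx 1.5394 \cdot 10^{-5}$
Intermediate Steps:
$G = 68$ ($G = 8 + \left(2 + 8\right) \left(-2 + 8\right) = 8 + 10 \cdot 6 = 8 + 60 = 68$)
$b{\left(d,N \right)} = -7 + \left(68 + N\right) \left(N + d\right)$ ($b{\left(d,N \right)} = -7 + \left(d + N\right) \left(N + 68\right) = -7 + \left(N + d\right) \left(68 + N\right) = -7 + \left(68 + N\right) \left(N + d\right)$)
$U{\left(f,w \right)} = -202 + 749 f$ ($U{\left(f,w \right)} = \left(-7 + \left(-5\right)^{2} + 68 \left(-5\right) + 68 \cdot 17 - 85\right) f - 202 = \left(-7 + 25 - 340 + 1156 - 85\right) f - 202 = 749 f - 202 = -202 + 749 f$)
$\frac{1}{U{\left(87,c \right)}} = \frac{1}{-202 + 749 \cdot 87} = \frac{1}{-202 + 65163} = \frac{1}{64961}$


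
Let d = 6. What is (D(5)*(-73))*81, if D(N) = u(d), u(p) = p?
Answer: -35478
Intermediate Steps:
D(N) = 6
(D(5)*(-73))*81 = (6*(-73))*81 = -438*81 = -35478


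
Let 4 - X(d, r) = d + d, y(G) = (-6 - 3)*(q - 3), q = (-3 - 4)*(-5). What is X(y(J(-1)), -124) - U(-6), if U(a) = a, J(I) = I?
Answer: 586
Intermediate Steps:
q = 35 (q = -7*(-5) = 35)
y(G) = -288 (y(G) = (-6 - 3)*(35 - 3) = -9*32 = -288)
X(d, r) = 4 - 2*d (X(d, r) = 4 - (d + d) = 4 - 2*d)
X(y(J(-1)), -124) - U(-6) = (4 - 2*(-288)) - 1*(-6) = (4 + 576) + 6 = 580 + 6 = 586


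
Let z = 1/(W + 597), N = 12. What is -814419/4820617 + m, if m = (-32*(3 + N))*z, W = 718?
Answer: -676971429/1267822271 ≈ -0.53396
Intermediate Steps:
z = 1/1315 (z = 1/(718 + 597) = 1/1315 ≈ 0.00076046)
m = -96/263 (m = -32*(3 + 12)*(1/1315) = -32*15*(1/1315) = -480*1/1315 = -96/263 ≈ -0.36502)
-814419/4820617 + m = -814419/4820617 - 96/263 = -676971429/1267822271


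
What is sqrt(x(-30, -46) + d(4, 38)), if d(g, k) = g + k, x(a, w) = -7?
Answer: sqrt(35) ≈ 5.9161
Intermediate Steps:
sqrt(x(-30, -46) + d(4, 38)) = sqrt(-7 + (4 + 38)) = sqrt(-7 + 42) = sqrt(35)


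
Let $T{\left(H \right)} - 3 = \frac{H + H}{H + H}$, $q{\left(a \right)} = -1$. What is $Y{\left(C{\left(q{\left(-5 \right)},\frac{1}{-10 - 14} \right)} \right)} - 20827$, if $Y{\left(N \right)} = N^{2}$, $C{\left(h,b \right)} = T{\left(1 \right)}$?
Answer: $-20811$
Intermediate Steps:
$T{\left(H \right)} = 4$ ($T{\left(H \right)} = 3 + \frac{H + H}{H + H} = 3 + \frac{2 H}{2 H} = 3 + 2 H \frac{1}{2 H} = 3 + 1 = 4$)
$C{\left(h,b \right)} = 4$
$Y{\left(C{\left(q{\left(-5 \right)},\frac{1}{-10 - 14} \right)} \right)} - 20827 = 4^{2} - 20827 = 16 - 20827 = -20811$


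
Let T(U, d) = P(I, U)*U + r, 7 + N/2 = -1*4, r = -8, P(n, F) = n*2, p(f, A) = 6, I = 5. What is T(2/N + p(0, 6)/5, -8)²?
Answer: 1156/121 ≈ 9.5537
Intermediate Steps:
P(n, F) = 2*n
N = -22 (N = -14 + 2*(-1*4) = -14 + 2*(-4) = -14 - 8 = -22)
T(U, d) = -8 + 10*U (T(U, d) = (2*5)*U - 8 = 10*U - 8 = -8 + 10*U)
T(2/N + p(0, 6)/5, -8)² = (-8 + 10*(2/(-22) + 6/5))² = (-8 + 10*(2*(-1/22) + 6*(⅕)))² = (-8 + 10*(-1/11 + 6/5))² = (-8 + 10*(61/55))² = (-8 + 122/11)² = (34/11)² = 1156/121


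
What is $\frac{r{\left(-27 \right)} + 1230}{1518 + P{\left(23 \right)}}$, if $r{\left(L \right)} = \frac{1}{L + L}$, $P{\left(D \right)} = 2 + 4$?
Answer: $\frac{66419}{82296} \approx 0.80707$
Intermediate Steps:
$P{\left(D \right)} = 6$
$r{\left(L \right)} = \frac{1}{2 L}$
$\frac{r{\left(-27 \right)} + 1230}{1518 + P{\left(23 \right)}} = \frac{\frac{1}{2 \left(-27\right)} + 1230}{1518 + 6} = \frac{\frac{1}{2} \left(- \frac{1}{27}\right) + 1230}{1524} = \left(- \frac{1}{54} + 1230\right) \frac{1}{1524} = \frac{66419}{54} \cdot \frac{1}{1524} = \frac{66419}{82296}$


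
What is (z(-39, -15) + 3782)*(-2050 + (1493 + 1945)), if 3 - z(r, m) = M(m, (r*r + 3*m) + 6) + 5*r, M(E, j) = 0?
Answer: 5524240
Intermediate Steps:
z(r, m) = 3 - 5*r (z(r, m) = 3 - (0 + 5*r) = 3 - 5*r)
(z(-39, -15) + 3782)*(-2050 + (1493 + 1945)) = ((3 - 5*(-39)) + 3782)*(-2050 + (1493 + 1945)) = ((3 + 195) + 3782)*(-2050 + 3438) = (198 + 3782)*1388 = 3980*1388 = 5524240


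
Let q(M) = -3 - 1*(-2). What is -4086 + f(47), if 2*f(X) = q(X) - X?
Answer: -4110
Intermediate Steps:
q(M) = -1 (q(M) = -3 + 2 = -1)
f(X) = -½ - X/2 (f(X) = (-1 - X)/2 = -½ - X/2)
-4086 + f(47) = -4086 + (-½ - ½*47) = -4086 + (-½ - 47/2) = -4086 - 24 = -4110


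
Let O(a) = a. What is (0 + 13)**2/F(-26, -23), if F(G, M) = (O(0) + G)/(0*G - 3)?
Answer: 39/2 ≈ 19.500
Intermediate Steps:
F(G, M) = -G/3 (F(G, M) = (0 + G)/(0*G - 3) = G/(0 - 3) = G/(-3) = G*(-1/3) = -G/3)
(0 + 13)**2/F(-26, -23) = (0 + 13)**2/((-1/3*(-26))) = 13**2/(26/3) = 169*(3/26) = 39/2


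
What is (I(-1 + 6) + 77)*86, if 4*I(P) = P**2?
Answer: 14319/2 ≈ 7159.5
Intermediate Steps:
I(P) = P**2/4
(I(-1 + 6) + 77)*86 = ((-1 + 6)**2/4 + 77)*86 = ((1/4)*5**2 + 77)*86 = ((1/4)*25 + 77)*86 = (25/4 + 77)*86 = (333/4)*86 = 14319/2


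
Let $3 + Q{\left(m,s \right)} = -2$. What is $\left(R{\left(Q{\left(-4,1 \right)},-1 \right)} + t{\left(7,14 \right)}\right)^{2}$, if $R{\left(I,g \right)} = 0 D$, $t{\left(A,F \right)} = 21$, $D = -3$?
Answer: $441$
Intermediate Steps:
$Q{\left(m,s \right)} = -5$ ($Q{\left(m,s \right)} = -3 - 2 = -5$)
$R{\left(I,g \right)} = 0$ ($R{\left(I,g \right)} = 0 \left(-3\right) = 0$)
$\left(R{\left(Q{\left(-4,1 \right)},-1 \right)} + t{\left(7,14 \right)}\right)^{2} = \left(0 + 21\right)^{2} = 21^{2} = 441$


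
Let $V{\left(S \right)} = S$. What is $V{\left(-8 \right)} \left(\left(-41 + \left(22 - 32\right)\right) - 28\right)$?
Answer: $632$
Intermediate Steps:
$V{\left(-8 \right)} \left(\left(-41 + \left(22 - 32\right)\right) - 28\right) = - 8 \left(\left(-41 + \left(22 - 32\right)\right) - 28\right) = - 8 \left(\left(-41 - 10\right) - 28\right) = - 8 \left(-51 - 28\right) = \left(-8\right) \left(-79\right) = 632$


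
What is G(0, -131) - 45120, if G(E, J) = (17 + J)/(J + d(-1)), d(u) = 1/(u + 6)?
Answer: -4917985/109 ≈ -45119.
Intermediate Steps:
d(u) = 1/(6 + u)
G(E, J) = (17 + J)/(⅕ + J) (G(E, J) = (17 + J)/(J + 1/(6 - 1)) = (17 + J)/(J + 1/5) = (17 + J)/(J + ⅕) = (17 + J)/(⅕ + J))
G(0, -131) - 45120 = 5*(17 - 131)/(1 + 5*(-131)) - 45120 = 5*(-114)/(1 - 655) - 45120 = 5*(-114)/(-654) - 45120 = 5*(-1/654)*(-114) - 45120 = 95/109 - 45120 = -4917985/109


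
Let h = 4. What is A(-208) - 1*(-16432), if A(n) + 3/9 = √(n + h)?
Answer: 49295/3 + 2*I*√51 ≈ 16432.0 + 14.283*I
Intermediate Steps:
A(n) = -⅓ + √(4 + n) (A(n) = -⅓ + √(n + 4) = -⅓ + √(4 + n))
A(-208) - 1*(-16432) = (-⅓ + √(4 - 208)) - 1*(-16432) = (-⅓ + √(-204)) + 16432 = (-⅓ + 2*I*√51) + 16432 = 49295/3 + 2*I*√51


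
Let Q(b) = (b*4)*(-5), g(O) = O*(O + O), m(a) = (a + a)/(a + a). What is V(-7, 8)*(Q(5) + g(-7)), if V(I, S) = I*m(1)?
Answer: 14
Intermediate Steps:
m(a) = 1 (m(a) = (2*a)/((2*a)) = (2*a)*(1/(2*a)) = 1)
g(O) = 2*O² (g(O) = O*(2*O) = 2*O²)
V(I, S) = I (V(I, S) = I*1 = I)
Q(b) = -20*b (Q(b) = (4*b)*(-5) = -20*b)
V(-7, 8)*(Q(5) + g(-7)) = -7*(-20*5 + 2*(-7)²) = -7*(-100 + 2*49) = -7*(-100 + 98) = -7*(-2) = 14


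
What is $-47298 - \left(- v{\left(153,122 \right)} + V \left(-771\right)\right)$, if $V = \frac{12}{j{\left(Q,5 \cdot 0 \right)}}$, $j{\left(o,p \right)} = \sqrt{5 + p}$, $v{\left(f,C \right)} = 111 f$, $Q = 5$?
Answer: $-30315 + \frac{9252 \sqrt{5}}{5} \approx -26177.0$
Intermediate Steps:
$V = \frac{12 \sqrt{5}}{5}$ ($V = \frac{12}{\sqrt{5 + 5 \cdot 0}} = \frac{12}{\sqrt{5 + 0}} = \frac{12}{\sqrt{5}} = 12 \frac{\sqrt{5}}{5} = \frac{12 \sqrt{5}}{5} \approx 5.3666$)
$-47298 - \left(- v{\left(153,122 \right)} + V \left(-771\right)\right) = -47298 + \left(111 \cdot 153 - \frac{12 \sqrt{5}}{5} \left(-771\right)\right) = -47298 + \left(16983 - - \frac{9252 \sqrt{5}}{5}\right) = -47298 + \left(16983 + \frac{9252 \sqrt{5}}{5}\right) = -30315 + \frac{9252 \sqrt{5}}{5}$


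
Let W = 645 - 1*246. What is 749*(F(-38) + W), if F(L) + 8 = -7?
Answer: 287616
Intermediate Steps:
F(L) = -15 (F(L) = -8 - 7 = -15)
W = 399 (W = 645 - 246 = 399)
749*(F(-38) + W) = 749*(-15 + 399) = 749*384 = 287616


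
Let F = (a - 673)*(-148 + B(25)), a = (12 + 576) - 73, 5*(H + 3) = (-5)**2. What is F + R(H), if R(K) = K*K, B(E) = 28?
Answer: 18964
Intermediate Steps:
H = 2 (H = -3 + (1/5)*(-5)**2 = -3 + (1/5)*25 = -3 + 5 = 2)
a = 515 (a = 588 - 73 = 515)
R(K) = K**2
F = 18960 (F = (515 - 673)*(-148 + 28) = -158*(-120) = 18960)
F + R(H) = 18960 + 2**2 = 18960 + 4 = 18964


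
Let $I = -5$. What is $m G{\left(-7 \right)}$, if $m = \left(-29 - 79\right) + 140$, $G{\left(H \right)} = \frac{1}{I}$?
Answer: $- \frac{32}{5} \approx -6.4$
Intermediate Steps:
$G{\left(H \right)} = - \frac{1}{5}$ ($G{\left(H \right)} = \frac{1}{-5} = - \frac{1}{5}$)
$m = 32$ ($m = -108 + 140 = 32$)
$m G{\left(-7 \right)} = 32 \left(- \frac{1}{5}\right) = - \frac{32}{5}$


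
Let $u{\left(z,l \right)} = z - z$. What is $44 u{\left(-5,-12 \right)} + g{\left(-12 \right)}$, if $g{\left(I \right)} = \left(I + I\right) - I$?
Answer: $-12$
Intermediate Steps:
$u{\left(z,l \right)} = 0$
$g{\left(I \right)} = I$ ($g{\left(I \right)} = 2 I - I = I$)
$44 u{\left(-5,-12 \right)} + g{\left(-12 \right)} = 44 \cdot 0 - 12 = 0 - 12 = -12$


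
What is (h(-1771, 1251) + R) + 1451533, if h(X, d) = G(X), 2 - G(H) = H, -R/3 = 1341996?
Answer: -2572682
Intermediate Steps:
R = -4025988 (R = -3*1341996 = -4025988)
G(H) = 2 - H
h(X, d) = 2 - X
(h(-1771, 1251) + R) + 1451533 = ((2 - 1*(-1771)) - 4025988) + 1451533 = ((2 + 1771) - 4025988) + 1451533 = (1773 - 4025988) + 1451533 = -4024215 + 1451533 = -2572682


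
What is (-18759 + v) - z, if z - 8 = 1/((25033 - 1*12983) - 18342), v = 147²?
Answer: 17881865/6292 ≈ 2842.0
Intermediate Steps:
v = 21609
z = 50335/6292 (z = 8 + 1/((25033 - 1*12983) - 18342) = 8 + 1/((25033 - 12983) - 18342) = 8 + 1/(12050 - 18342) = 8 + 1/(-6292) = 8 - 1/6292 = 50335/6292 ≈ 7.9998)
(-18759 + v) - z = (-18759 + 21609) - 1*50335/6292 = 2850 - 50335/6292 = 17881865/6292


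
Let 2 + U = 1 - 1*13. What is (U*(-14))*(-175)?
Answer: -34300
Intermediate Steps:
U = -14 (U = -2 + (1 - 1*13) = -2 + (1 - 13) = -2 - 12 = -14)
(U*(-14))*(-175) = -14*(-14)*(-175) = 196*(-175) = -34300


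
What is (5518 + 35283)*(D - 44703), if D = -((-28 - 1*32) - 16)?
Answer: -1820826227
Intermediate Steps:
D = 76 (D = -((-28 - 32) - 16) = -(-60 - 16) = -1*(-76) = 76)
(5518 + 35283)*(D - 44703) = (5518 + 35283)*(76 - 44703) = 40801*(-44627) = -1820826227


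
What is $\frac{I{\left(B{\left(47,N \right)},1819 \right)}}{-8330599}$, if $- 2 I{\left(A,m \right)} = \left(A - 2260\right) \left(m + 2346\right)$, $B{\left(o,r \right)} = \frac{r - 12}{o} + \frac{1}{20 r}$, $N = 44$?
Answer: $- \frac{77840012369}{137821429856} \approx -0.56479$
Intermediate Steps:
$B{\left(o,r \right)} = \frac{1}{20 r} + \frac{-12 + r}{o}$ ($B{\left(o,r \right)} = \frac{-12 + r}{o} + \frac{1}{20 r} = \frac{1}{20 r} + \frac{-12 + r}{o}$)
$I{\left(A,m \right)} = - \frac{\left(-2260 + A\right) \left(2346 + m\right)}{2}$ ($I{\left(A,m \right)} = - \frac{\left(A - 2260\right) \left(m + 2346\right)}{2} = - \frac{\left(-2260 + A\right) \left(2346 + m\right)}{2}$)
$\frac{I{\left(B{\left(47,N \right)},1819 \right)}}{-8330599} = \frac{2650980 - 1173 \frac{\frac{1}{20} \cdot 47 + 44 \left(-12 + 44\right)}{47 \cdot 44} + 1130 \cdot 1819 - \frac{1}{2} \frac{\frac{1}{20} \cdot 47 + 44 \left(-12 + 44\right)}{47 \cdot 44} \cdot 1819}{-8330599} = \left(2650980 - 1173 \cdot \frac{1}{47} \cdot \frac{1}{44} \left(\frac{47}{20} + 44 \cdot 32\right) + 2055470 - \frac{1}{2} \cdot \frac{1}{47} \cdot \frac{1}{44} \left(\frac{47}{20} + 44 \cdot 32\right) 1819\right) \left(- \frac{1}{8330599}\right) = \left(2650980 - 1173 \cdot \frac{1}{47} \cdot \frac{1}{44} \left(\frac{47}{20} + 1408\right) + 2055470 - \frac{1}{2} \cdot \frac{1}{47} \cdot \frac{1}{44} \left(\frac{47}{20} + 1408\right) 1819\right) \left(- \frac{1}{8330599}\right) = \left(2650980 - 1173 \cdot \frac{1}{47} \cdot \frac{1}{44} \cdot \frac{28207}{20} + 2055470 - \frac{1}{2} \cdot \frac{1}{47} \cdot \frac{1}{44} \cdot \frac{28207}{20} \cdot 1819\right) \left(- \frac{1}{8330599}\right) = \left(2650980 - \frac{33086811}{41360} + 2055470 - \frac{28207}{82720} \cdot 1819\right) \left(- \frac{1}{8330599}\right) = \left(2650980 - \frac{33086811}{41360} + 2055470 - \frac{51308533}{82720}\right) \left(- \frac{1}{8330599}\right) = \frac{77840012369}{16544} \left(- \frac{1}{8330599}\right) = - \frac{77840012369}{137821429856}$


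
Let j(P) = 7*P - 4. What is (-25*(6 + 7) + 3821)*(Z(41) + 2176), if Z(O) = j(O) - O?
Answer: 8453328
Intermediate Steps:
j(P) = -4 + 7*P
Z(O) = -4 + 6*O (Z(O) = (-4 + 7*O) - O = -4 + 6*O)
(-25*(6 + 7) + 3821)*(Z(41) + 2176) = (-25*(6 + 7) + 3821)*((-4 + 6*41) + 2176) = (-25*13 + 3821)*((-4 + 246) + 2176) = (-325 + 3821)*(242 + 2176) = 3496*2418 = 8453328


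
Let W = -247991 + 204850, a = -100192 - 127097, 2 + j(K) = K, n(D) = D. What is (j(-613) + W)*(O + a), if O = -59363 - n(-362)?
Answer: 12526905240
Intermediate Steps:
j(K) = -2 + K
a = -227289
O = -59001 (O = -59363 - 1*(-362) = -59363 + 362 = -59001)
W = -43141
(j(-613) + W)*(O + a) = ((-2 - 613) - 43141)*(-59001 - 227289) = (-615 - 43141)*(-286290) = -43756*(-286290) = 12526905240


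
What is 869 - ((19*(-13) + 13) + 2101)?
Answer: -998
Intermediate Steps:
869 - ((19*(-13) + 13) + 2101) = 869 - ((-247 + 13) + 2101) = 869 - (-234 + 2101) = 869 - 1*1867 = 869 - 1867 = -998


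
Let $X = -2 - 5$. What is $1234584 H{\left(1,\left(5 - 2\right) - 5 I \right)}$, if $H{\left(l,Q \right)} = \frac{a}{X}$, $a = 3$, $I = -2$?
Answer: $- \frac{3703752}{7} \approx -5.2911 \cdot 10^{5}$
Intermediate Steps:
$X = -7$ ($X = -2 - 5 = -7$)
$H{\left(l,Q \right)} = - \frac{3}{7}$ ($H{\left(l,Q \right)} = \frac{3}{-7} = 3 \left(- \frac{1}{7}\right) = - \frac{3}{7}$)
$1234584 H{\left(1,\left(5 - 2\right) - 5 I \right)} = 1234584 \left(- \frac{3}{7}\right) = - \frac{3703752}{7}$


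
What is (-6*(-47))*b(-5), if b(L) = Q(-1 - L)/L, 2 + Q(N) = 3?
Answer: -282/5 ≈ -56.400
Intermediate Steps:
Q(N) = 1 (Q(N) = -2 + 3 = 1)
b(L) = 1/L
(-6*(-47))*b(-5) = -6*(-47)/(-5) = 282*(-1/5) = -282/5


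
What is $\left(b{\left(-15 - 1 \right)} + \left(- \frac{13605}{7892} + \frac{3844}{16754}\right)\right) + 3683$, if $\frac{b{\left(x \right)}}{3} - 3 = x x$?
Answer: $\frac{294757525979}{66111284} \approx 4458.5$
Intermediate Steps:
$b{\left(x \right)} = 9 + 3 x^{2}$ ($b{\left(x \right)} = 9 + 3 x x = 9 + 3 x^{2}$)
$\left(b{\left(-15 - 1 \right)} + \left(- \frac{13605}{7892} + \frac{3844}{16754}\right)\right) + 3683 = \left(\left(9 + 3 \left(-15 - 1\right)^{2}\right) + \left(- \frac{13605}{7892} + \frac{3844}{16754}\right)\right) + 3683 = \left(\left(9 + 3 \left(-16\right)^{2}\right) + \left(\left(-13605\right) \frac{1}{7892} + 3844 \cdot \frac{1}{16754}\right)\right) + 3683 = \left(\left(9 + 3 \cdot 256\right) + \left(- \frac{13605}{7892} + \frac{1922}{8377}\right)\right) + 3683 = \left(\left(9 + 768\right) - \frac{98800661}{66111284}\right) + 3683 = \left(777 - \frac{98800661}{66111284}\right) + 3683 = \frac{51269667007}{66111284} + 3683 = \frac{294757525979}{66111284}$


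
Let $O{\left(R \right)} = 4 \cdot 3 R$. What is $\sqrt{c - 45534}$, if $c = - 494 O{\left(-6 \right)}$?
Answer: $i \sqrt{9966} \approx 99.83 i$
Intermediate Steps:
$O{\left(R \right)} = 12 R$
$c = 35568$ ($c = - 494 \cdot 12 \left(-6\right) = \left(-494\right) \left(-72\right) = 35568$)
$\sqrt{c - 45534} = \sqrt{35568 - 45534} = \sqrt{-9966} = i \sqrt{9966}$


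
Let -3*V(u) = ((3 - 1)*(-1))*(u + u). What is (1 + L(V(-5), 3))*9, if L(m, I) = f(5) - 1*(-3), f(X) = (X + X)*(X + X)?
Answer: 936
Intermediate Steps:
V(u) = 4*u/3 (V(u) = -(3 - 1)*(-1)*(u + u)/3 = -2*(-1)*2*u/3 = -(-2)*2*u/3 = -(-4)*u/3 = 4*u/3)
f(X) = 4*X² (f(X) = (2*X)*(2*X) = 4*X²)
L(m, I) = 103 (L(m, I) = 4*5² - 1*(-3) = 4*25 + 3 = 100 + 3 = 103)
(1 + L(V(-5), 3))*9 = (1 + 103)*9 = 104*9 = 936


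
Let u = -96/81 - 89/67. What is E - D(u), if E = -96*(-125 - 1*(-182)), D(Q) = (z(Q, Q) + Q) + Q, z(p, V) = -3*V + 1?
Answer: -9905204/1809 ≈ -5475.5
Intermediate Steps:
z(p, V) = 1 - 3*V
u = -4547/1809 (u = -96*1/81 - 89*1/67 = -32/27 - 89/67 = -4547/1809 ≈ -2.5135)
D(Q) = 1 - Q (D(Q) = ((1 - 3*Q) + Q) + Q = (1 - 2*Q) + Q = 1 - Q)
E = -5472 (E = -96*(-125 + 182) = -96*57 = -5472)
E - D(u) = -5472 - (1 - 1*(-4547/1809)) = -5472 - (1 + 4547/1809) = -5472 - 1*6356/1809 = -5472 - 6356/1809 = -9905204/1809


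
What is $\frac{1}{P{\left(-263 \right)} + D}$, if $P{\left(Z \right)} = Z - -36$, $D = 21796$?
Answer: $\frac{1}{21569} \approx 4.6363 \cdot 10^{-5}$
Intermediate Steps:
$P{\left(Z \right)} = 36 + Z$ ($P{\left(Z \right)} = Z + 36 = 36 + Z$)
$\frac{1}{P{\left(-263 \right)} + D} = \frac{1}{\left(36 - 263\right) + 21796} = \frac{1}{-227 + 21796} = \frac{1}{21569}$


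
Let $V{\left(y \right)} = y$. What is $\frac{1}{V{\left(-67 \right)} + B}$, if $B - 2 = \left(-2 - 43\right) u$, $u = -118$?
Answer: $\frac{1}{5245} \approx 0.00019066$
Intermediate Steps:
$B = 5312$ ($B = 2 + \left(-2 - 43\right) \left(-118\right) = 2 - -5310 = 2 + 5310 = 5312$)
$\frac{1}{V{\left(-67 \right)} + B} = \frac{1}{-67 + 5312} = \frac{1}{5245}$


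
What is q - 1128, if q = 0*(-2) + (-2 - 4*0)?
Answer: -1130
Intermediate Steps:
q = -2 (q = 0 + (-2 + 0) = 0 - 2 = -2)
q - 1128 = -2 - 1128 = -1130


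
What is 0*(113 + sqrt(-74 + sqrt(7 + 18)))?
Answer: 0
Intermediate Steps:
0*(113 + sqrt(-74 + sqrt(7 + 18))) = 0*(113 + sqrt(-74 + sqrt(25))) = 0*(113 + sqrt(-74 + 5)) = 0*(113 + sqrt(-69)) = 0*(113 + I*sqrt(69)) = 0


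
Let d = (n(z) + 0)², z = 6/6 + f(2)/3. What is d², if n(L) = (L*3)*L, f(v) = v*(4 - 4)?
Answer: 81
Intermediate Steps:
f(v) = 0 (f(v) = v*0 = 0)
z = 1 (z = 6/6 + 0/3 = 6*(⅙) + 0*(⅓) = 1 + 0 = 1)
n(L) = 3*L² (n(L) = (3*L)*L = 3*L²)
d = 9 (d = (3*1² + 0)² = (3*1 + 0)² = (3 + 0)² = 3² = 9)
d² = 9² = 81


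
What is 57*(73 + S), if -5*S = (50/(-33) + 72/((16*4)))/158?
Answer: 289274677/69520 ≈ 4161.0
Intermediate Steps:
S = 103/208560 (S = -(50/(-33) + 72/((16*4)))/(5*158) = -(50*(-1/33) + 72/64)/(5*158) = -(-50/33 + 72*(1/64))/(5*158) = -(-50/33 + 9/8)/(5*158) = -(-103)/(1320*158) = -⅕*(-103/41712) = 103/208560 ≈ 0.00049386)
57*(73 + S) = 57*(73 + 103/208560) = 57*(15224983/208560) = 289274677/69520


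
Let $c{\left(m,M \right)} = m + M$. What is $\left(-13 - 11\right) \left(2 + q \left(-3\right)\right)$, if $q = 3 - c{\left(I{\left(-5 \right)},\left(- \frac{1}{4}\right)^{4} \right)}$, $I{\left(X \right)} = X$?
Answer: $\frac{16887}{32} \approx 527.72$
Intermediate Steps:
$c{\left(m,M \right)} = M + m$
$q = \frac{2047}{256}$ ($q = 3 - \left(\left(- \frac{1}{4}\right)^{4} - 5\right) = 3 - \left(\frac{1}{256} - 5\right) = 3 - - \frac{1279}{256} = 3 + \frac{1279}{256} = \frac{2047}{256} \approx 7.9961$)
$\left(-13 - 11\right) \left(2 + q \left(-3\right)\right) = \left(-13 - 11\right) \left(2 + \frac{2047}{256} \left(-3\right)\right) = - 24 \left(2 - \frac{6141}{256}\right) = \left(-24\right) \left(- \frac{5629}{256}\right) = \frac{16887}{32}$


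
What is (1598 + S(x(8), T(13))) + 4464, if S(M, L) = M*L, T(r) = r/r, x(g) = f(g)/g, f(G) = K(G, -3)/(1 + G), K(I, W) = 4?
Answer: 109117/18 ≈ 6062.1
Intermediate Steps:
f(G) = 4/(1 + G)
x(g) = 4/(g*(1 + g)) (x(g) = (4/(1 + g))/g = 4/(g*(1 + g)))
T(r) = 1
S(M, L) = L*M
(1598 + S(x(8), T(13))) + 4464 = (1598 + 1*(4/(8*(1 + 8)))) + 4464 = (1598 + 1*(4*(1/8)/9)) + 4464 = (1598 + 1*(4*(1/8)*(1/9))) + 4464 = (1598 + 1*(1/18)) + 4464 = (1598 + 1/18) + 4464 = 28765/18 + 4464 = 109117/18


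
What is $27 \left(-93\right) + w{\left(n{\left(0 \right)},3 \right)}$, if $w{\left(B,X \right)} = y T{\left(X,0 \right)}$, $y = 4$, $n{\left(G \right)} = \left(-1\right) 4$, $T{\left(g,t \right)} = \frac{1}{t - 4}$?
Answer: $-2512$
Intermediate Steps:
$T{\left(g,t \right)} = \frac{1}{-4 + t}$
$n{\left(G \right)} = -4$
$w{\left(B,X \right)} = -1$ ($w{\left(B,X \right)} = \frac{4}{-4 + 0} = \frac{4}{-4} = 4 \left(- \frac{1}{4}\right) = -1$)
$27 \left(-93\right) + w{\left(n{\left(0 \right)},3 \right)} = 27 \left(-93\right) - 1 = -2511 - 1 = -2512$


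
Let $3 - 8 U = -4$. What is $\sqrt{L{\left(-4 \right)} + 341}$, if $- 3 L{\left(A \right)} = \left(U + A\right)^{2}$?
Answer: $\frac{\sqrt{194541}}{24} \approx 18.378$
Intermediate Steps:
$U = \frac{7}{8}$ ($U = \frac{3}{8} - - \frac{1}{2} = \frac{3}{8} + \frac{1}{2} = \frac{7}{8} \approx 0.875$)
$L{\left(A \right)} = - \frac{\left(\frac{7}{8} + A\right)^{2}}{3}$
$\sqrt{L{\left(-4 \right)} + 341} = \sqrt{- \frac{\left(7 + 8 \left(-4\right)\right)^{2}}{192} + 341} = \sqrt{- \frac{\left(7 - 32\right)^{2}}{192} + 341} = \sqrt{- \frac{\left(-25\right)^{2}}{192} + 341} = \sqrt{\left(- \frac{1}{192}\right) 625 + 341} = \sqrt{- \frac{625}{192} + 341} = \sqrt{\frac{64847}{192}} = \frac{\sqrt{194541}}{24}$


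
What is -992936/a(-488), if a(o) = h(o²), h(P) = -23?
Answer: 992936/23 ≈ 43171.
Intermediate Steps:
a(o) = -23
-992936/a(-488) = -992936/(-23) = -992936*(-1/23) = 992936/23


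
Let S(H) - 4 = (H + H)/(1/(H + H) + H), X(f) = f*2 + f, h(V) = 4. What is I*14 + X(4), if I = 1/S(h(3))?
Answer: 201/14 ≈ 14.357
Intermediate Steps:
X(f) = 3*f (X(f) = 2*f + f = 3*f)
S(H) = 4 + 2*H/(H + 1/(2*H)) (S(H) = 4 + (H + H)/(1/(H + H) + H) = 4 + (2*H)/(1/(2*H) + H) = 4 + (2*H)/(H + 1/(2*H)) = 4 + 2*H/(H + 1/(2*H)))
I = 33/196 (I = 1/(4*(1 + 3*4²)/(1 + 2*4²)) = 1/(4*(1 + 3*16)/(1 + 2*16)) = 1/(4*(1 + 48)/(1 + 32)) = 1/(4*49/33) = 1/(4*(1/33)*49) = 1/(196/33) = 33/196 ≈ 0.16837)
I*14 + X(4) = (33/196)*14 + 3*4 = 33/14 + 12 = 201/14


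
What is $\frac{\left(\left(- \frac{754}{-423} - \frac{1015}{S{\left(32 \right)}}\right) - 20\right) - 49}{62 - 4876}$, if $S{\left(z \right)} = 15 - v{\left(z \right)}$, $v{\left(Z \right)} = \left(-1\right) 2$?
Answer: $\frac{456353}{17308737} \approx 0.026365$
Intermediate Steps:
$v{\left(Z \right)} = -2$
$S{\left(z \right)} = 17$ ($S{\left(z \right)} = 15 - -2 = 15 + 2 = 17$)
$\frac{\left(\left(- \frac{754}{-423} - \frac{1015}{S{\left(32 \right)}}\right) - 20\right) - 49}{62 - 4876} = \frac{\left(\left(- \frac{754}{-423} - \frac{1015}{17}\right) - 20\right) - 49}{62 - 4876} = \frac{\left(\left(\left(-754\right) \left(- \frac{1}{423}\right) - \frac{1015}{17}\right) - 20\right) - 49}{-4814} = \left(\left(\left(\frac{754}{423} - \frac{1015}{17}\right) - 20\right) - 49\right) \left(- \frac{1}{4814}\right) = \left(\left(- \frac{416527}{7191} - 20\right) - 49\right) \left(- \frac{1}{4814}\right) = \left(- \frac{560347}{7191} - 49\right) \left(- \frac{1}{4814}\right) = \left(- \frac{912706}{7191}\right) \left(- \frac{1}{4814}\right) = \frac{456353}{17308737}$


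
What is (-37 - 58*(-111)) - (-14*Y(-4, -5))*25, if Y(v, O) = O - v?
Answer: 6051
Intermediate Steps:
(-37 - 58*(-111)) - (-14*Y(-4, -5))*25 = (-37 - 58*(-111)) - (-14*(-5 - 1*(-4)))*25 = (-37 + 6438) - (-14*(-5 + 4))*25 = 6401 - (-14*(-1))*25 = 6401 - 14*25 = 6401 - 1*350 = 6401 - 350 = 6051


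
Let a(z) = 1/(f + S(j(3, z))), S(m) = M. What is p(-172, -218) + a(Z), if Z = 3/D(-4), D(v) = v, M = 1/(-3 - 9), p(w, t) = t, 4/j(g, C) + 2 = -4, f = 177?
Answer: -462802/2123 ≈ -217.99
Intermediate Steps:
j(g, C) = -⅔ (j(g, C) = 4/(-2 - 4) = 4/(-6) = 4*(-⅙) = -⅔)
M = -1/12 (M = 1/(-12) = -1/12 ≈ -0.083333)
S(m) = -1/12
Z = -¾ (Z = 3/(-4) = 3*(-¼) = -¾ ≈ -0.75000)
a(z) = 12/2123 (a(z) = 1/(177 - 1/12) = 1/(2123/12) = 12/2123)
p(-172, -218) + a(Z) = -218 + 12/2123 = -462802/2123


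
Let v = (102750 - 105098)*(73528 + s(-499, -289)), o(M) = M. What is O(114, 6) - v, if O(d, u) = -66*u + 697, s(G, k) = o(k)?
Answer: 171965473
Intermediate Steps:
s(G, k) = k
O(d, u) = 697 - 66*u
v = -171965172 (v = (102750 - 105098)*(73528 - 289) = -2348*73239 = -171965172)
O(114, 6) - v = (697 - 66*6) - 1*(-171965172) = (697 - 396) + 171965172 = 301 + 171965172 = 171965473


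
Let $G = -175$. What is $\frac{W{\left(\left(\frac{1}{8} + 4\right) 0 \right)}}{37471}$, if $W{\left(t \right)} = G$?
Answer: $- \frac{25}{5353} \approx -0.0046703$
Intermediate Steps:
$W{\left(t \right)} = -175$
$\frac{W{\left(\left(\frac{1}{8} + 4\right) 0 \right)}}{37471} = - \frac{175}{37471} = \left(-175\right) \frac{1}{37471} = - \frac{25}{5353}$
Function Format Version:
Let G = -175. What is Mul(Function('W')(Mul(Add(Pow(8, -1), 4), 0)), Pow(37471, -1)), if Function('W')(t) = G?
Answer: Rational(-25, 5353) ≈ -0.0046703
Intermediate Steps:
Function('W')(t) = -175
Mul(Function('W')(Mul(Add(Pow(8, -1), 4), 0)), Pow(37471, -1)) = Mul(-175, Pow(37471, -1)) = Mul(-175, Rational(1, 37471)) = Rational(-25, 5353)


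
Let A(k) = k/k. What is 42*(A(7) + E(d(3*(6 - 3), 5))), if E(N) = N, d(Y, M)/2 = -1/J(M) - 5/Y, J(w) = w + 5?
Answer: -196/15 ≈ -13.067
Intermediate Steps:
A(k) = 1
J(w) = 5 + w
d(Y, M) = -10/Y - 2/(5 + M) (d(Y, M) = 2*(-1/(5 + M) - 5/Y) = -10/Y - 2/(5 + M))
42*(A(7) + E(d(3*(6 - 3), 5))) = 42*(1 + 2*(-25 - 3*(6 - 3) - 5*5)/(((3*(6 - 3)))*(5 + 5))) = 42*(1 + 2*(-25 - 3*3 - 25)/((3*3)*10)) = 42*(1 + 2*(⅒)*(-25 - 1*9 - 25)/9) = 42*(1 + 2*(⅑)*(⅒)*(-25 - 9 - 25)) = 42*(1 + 2*(⅑)*(⅒)*(-59)) = 42*(1 - 59/45) = 42*(-14/45) = -196/15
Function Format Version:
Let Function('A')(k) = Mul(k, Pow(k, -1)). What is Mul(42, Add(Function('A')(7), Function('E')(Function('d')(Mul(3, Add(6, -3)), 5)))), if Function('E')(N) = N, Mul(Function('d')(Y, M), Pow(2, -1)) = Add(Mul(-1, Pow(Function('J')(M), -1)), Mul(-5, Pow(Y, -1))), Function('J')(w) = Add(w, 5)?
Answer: Rational(-196, 15) ≈ -13.067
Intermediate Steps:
Function('A')(k) = 1
Function('J')(w) = Add(5, w)
Function('d')(Y, M) = Add(Mul(-10, Pow(Y, -1)), Mul(-2, Pow(Add(5, M), -1))) (Function('d')(Y, M) = Mul(2, Add(Mul(-1, Pow(Add(5, M), -1)), Mul(-5, Pow(Y, -1)))) = Add(Mul(-10, Pow(Y, -1)), Mul(-2, Pow(Add(5, M), -1))))
Mul(42, Add(Function('A')(7), Function('E')(Function('d')(Mul(3, Add(6, -3)), 5)))) = Mul(42, Add(1, Mul(2, Pow(Mul(3, Add(6, -3)), -1), Pow(Add(5, 5), -1), Add(-25, Mul(-1, Mul(3, Add(6, -3))), Mul(-5, 5))))) = Mul(42, Add(1, Mul(2, Pow(Mul(3, 3), -1), Pow(10, -1), Add(-25, Mul(-1, Mul(3, 3)), -25)))) = Mul(42, Add(1, Mul(2, Pow(9, -1), Rational(1, 10), Add(-25, Mul(-1, 9), -25)))) = Mul(42, Add(1, Mul(2, Rational(1, 9), Rational(1, 10), Add(-25, -9, -25)))) = Mul(42, Add(1, Mul(2, Rational(1, 9), Rational(1, 10), -59))) = Mul(42, Add(1, Rational(-59, 45))) = Mul(42, Rational(-14, 45)) = Rational(-196, 15)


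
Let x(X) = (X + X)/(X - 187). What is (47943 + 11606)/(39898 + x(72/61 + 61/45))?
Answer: 15076437173/10101248985 ≈ 1.4925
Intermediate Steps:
x(X) = 2*X/(-187 + X) (x(X) = (2*X)/(-187 + X) = 2*X/(-187 + X))
(47943 + 11606)/(39898 + x(72/61 + 61/45)) = (47943 + 11606)/(39898 + 2*(72/61 + 61/45)/(-187 + (72/61 + 61/45))) = 59549/(39898 + 2*(72*(1/61) + 61*(1/45))/(-187 + (72*(1/61) + 61*(1/45)))) = 59549/(39898 + 2*(72/61 + 61/45)/(-187 + (72/61 + 61/45))) = 59549/(39898 + 2*(6961/2745)/(-187 + 6961/2745)) = 59549/(39898 + 2*(6961/2745)/(-506354/2745)) = 59549/(39898 + 2*(6961/2745)*(-2745/506354)) = 59549/(39898 - 6961/253177) = 59549/(10101248985/253177) = 59549*(253177/10101248985) = 15076437173/10101248985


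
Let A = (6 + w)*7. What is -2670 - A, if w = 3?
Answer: -2733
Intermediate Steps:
A = 63 (A = (6 + 3)*7 = 9*7 = 63)
-2670 - A = -2670 - 1*63 = -2670 - 63 = -2733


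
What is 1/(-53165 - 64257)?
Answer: -1/117422 ≈ -8.5163e-6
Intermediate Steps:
1/(-53165 - 64257) = 1/(-117422) = -1/117422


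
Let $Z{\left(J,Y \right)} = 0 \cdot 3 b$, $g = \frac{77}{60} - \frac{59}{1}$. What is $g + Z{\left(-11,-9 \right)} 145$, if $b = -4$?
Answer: $- \frac{3463}{60} \approx -57.717$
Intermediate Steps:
$g = - \frac{3463}{60}$ ($g = 77 \cdot \frac{1}{60} - 59 = \frac{77}{60} - 59 = - \frac{3463}{60} \approx -57.717$)
$Z{\left(J,Y \right)} = 0$ ($Z{\left(J,Y \right)} = 0 \cdot 3 \left(-4\right) = 0 \left(-4\right) = 0$)
$g + Z{\left(-11,-9 \right)} 145 = - \frac{3463}{60} + 0 \cdot 145 = - \frac{3463}{60} + 0 = - \frac{3463}{60}$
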